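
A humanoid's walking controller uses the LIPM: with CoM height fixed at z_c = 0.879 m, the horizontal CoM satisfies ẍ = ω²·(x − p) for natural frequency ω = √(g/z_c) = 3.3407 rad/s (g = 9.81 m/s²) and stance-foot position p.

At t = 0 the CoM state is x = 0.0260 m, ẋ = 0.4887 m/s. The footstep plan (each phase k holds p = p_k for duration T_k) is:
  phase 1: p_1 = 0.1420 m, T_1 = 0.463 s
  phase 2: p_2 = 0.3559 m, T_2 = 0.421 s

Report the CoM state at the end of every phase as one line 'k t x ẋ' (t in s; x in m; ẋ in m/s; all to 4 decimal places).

phase 1: p=0.1420, T=0.463, ωT=1.546744, cosh=2.454548, sinh=2.241607; start (x,ẋ)=(0.026000, 0.488700) → end (x,ẋ)=(0.185190, 0.330867)
phase 2: p=0.3559, T=0.421, ωT=1.406435, cosh=2.163197, sinh=1.918181; start (x,ẋ)=(0.185190, 0.330867) → end (x,ẋ)=(0.176599, -0.378192)

1 0.4630 0.1852 0.3309
2 0.8840 0.1766 -0.3782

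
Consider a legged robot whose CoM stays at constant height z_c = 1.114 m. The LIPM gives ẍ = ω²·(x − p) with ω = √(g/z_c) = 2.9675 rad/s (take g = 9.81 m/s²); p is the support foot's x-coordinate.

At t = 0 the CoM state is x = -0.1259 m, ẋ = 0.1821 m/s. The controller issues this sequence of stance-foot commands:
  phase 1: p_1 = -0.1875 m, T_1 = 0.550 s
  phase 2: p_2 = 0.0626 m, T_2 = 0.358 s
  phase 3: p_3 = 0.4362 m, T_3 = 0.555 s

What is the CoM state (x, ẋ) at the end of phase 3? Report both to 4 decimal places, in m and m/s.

x = 2.2670, ẋ = 5.6960

phase 1: p=-0.1875, T=0.550, ωT=1.632125, cosh=2.655123, sinh=2.459609; start (x,ẋ)=(-0.125900, 0.182100) → end (x,ẋ)=(0.126989, 0.933110)
phase 2: p=0.0626, T=0.358, ωT=1.062365, cosh=1.619421, sinh=1.273784; start (x,ẋ)=(0.126989, 0.933110) → end (x,ẋ)=(0.567405, 1.754485)
phase 3: p=0.4362, T=0.555, ωT=1.646963, cosh=2.691911, sinh=2.499277; start (x,ẋ)=(0.567405, 1.754485) → end (x,ẋ)=(2.267048, 5.696014)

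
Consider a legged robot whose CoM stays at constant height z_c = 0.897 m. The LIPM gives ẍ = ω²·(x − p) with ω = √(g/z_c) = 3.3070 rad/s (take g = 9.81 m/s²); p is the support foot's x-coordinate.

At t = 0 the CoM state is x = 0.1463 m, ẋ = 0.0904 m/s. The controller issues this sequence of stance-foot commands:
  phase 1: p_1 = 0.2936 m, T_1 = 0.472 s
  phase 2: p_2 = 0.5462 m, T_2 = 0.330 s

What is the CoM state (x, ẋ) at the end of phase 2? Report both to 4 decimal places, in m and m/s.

phase 1: p=0.2936, T=0.472, ωT=1.560904, cosh=2.486536, sinh=2.276589; start (x,ẋ)=(0.146300, 0.090400) → end (x,ẋ)=(-0.010434, -0.884192)
phase 2: p=0.5462, T=0.330, ωT=1.091310, cosh=1.656975, sinh=1.321198; start (x,ẋ)=(-0.010434, -0.884192) → end (x,ẋ)=(-0.729377, -3.897130)

x = -0.7294, ẋ = -3.8971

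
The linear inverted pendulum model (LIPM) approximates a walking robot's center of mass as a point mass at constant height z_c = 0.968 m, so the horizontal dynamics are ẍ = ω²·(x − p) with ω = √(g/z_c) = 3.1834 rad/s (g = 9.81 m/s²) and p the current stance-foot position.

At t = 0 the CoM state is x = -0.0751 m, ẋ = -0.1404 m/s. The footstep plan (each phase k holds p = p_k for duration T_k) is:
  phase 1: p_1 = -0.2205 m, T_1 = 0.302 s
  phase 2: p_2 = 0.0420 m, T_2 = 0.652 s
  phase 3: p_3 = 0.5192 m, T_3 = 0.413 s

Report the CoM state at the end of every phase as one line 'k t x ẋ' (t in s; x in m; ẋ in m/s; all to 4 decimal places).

phase 1: p=-0.2205, T=0.302, ωT=0.961387, cosh=1.498842, sinh=1.116479; start (x,ẋ)=(-0.075100, -0.140400) → end (x,ẋ)=(-0.051809, 0.306343)
phase 2: p=0.0420, T=0.652, ωT=2.075577, cosh=4.047313, sinh=3.921829; start (x,ẋ)=(-0.051809, 0.306343) → end (x,ẋ)=(0.039727, 0.068680)
phase 3: p=0.5192, T=0.413, ωT=1.314744, cosh=1.996171, sinh=1.727628; start (x,ẋ)=(0.039727, 0.068680) → end (x,ẋ)=(-0.400636, -2.499871)

1 0.3020 -0.0518 0.3063
2 0.9540 0.0397 0.0687
3 1.3670 -0.4006 -2.4999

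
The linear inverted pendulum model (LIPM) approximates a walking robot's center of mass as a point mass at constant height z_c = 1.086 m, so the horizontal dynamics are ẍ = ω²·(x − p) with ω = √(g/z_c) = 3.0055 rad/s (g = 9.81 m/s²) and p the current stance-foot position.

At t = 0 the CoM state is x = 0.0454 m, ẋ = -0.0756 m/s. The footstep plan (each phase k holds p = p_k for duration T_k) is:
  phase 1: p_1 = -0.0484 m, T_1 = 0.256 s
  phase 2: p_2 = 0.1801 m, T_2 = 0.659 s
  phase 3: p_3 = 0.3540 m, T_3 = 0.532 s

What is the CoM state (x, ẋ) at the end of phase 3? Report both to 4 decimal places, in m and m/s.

x = -1.5364, ẋ = -5.5614

phase 1: p=-0.0484, T=0.256, ωT=0.769408, cosh=1.310888, sinh=0.847600; start (x,ẋ)=(0.045400, -0.075600) → end (x,ẋ)=(0.053241, 0.139849)
phase 2: p=0.1801, T=0.659, ωT=1.980625, cosh=3.692625, sinh=3.554642; start (x,ẋ)=(0.053241, 0.139849) → end (x,ẋ)=(-0.122942, -0.838888)
phase 3: p=0.3540, T=0.532, ωT=1.598926, cosh=2.574915, sinh=2.372801; start (x,ẋ)=(-0.122942, -0.838888) → end (x,ẋ)=(-1.536376, -5.561356)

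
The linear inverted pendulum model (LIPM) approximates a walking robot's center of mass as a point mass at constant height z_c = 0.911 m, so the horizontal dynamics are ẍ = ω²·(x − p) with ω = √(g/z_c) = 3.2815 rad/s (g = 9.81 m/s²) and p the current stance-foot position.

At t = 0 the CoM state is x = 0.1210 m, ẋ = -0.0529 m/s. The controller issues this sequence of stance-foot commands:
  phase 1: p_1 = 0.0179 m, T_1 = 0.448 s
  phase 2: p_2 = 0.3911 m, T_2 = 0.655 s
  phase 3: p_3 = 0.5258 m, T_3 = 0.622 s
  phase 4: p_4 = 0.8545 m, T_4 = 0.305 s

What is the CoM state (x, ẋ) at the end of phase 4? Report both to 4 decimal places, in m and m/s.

x = -0.6065, ẋ = -4.3702

phase 1: p=0.0179, T=0.448, ωT=1.470112, cosh=2.289811, sinh=2.059911; start (x,ẋ)=(0.121000, -0.052900) → end (x,ẋ)=(0.220772, 0.575784)
phase 2: p=0.3911, T=0.655, ωT=2.149383, cosh=4.348057, sinh=4.231501; start (x,ẋ)=(0.220772, 0.575784) → end (x,ẋ)=(0.392980, 0.138427)
phase 3: p=0.5258, T=0.622, ωT=2.041093, cosh=3.914453, sinh=3.784566; start (x,ẋ)=(0.392980, 0.138427) → end (x,ẋ)=(0.165530, -1.107637)
phase 4: p=0.8545, T=0.305, ωT=1.000857, cosh=1.544089, sinh=1.176525; start (x,ẋ)=(0.165530, -1.107637) → end (x,ẋ)=(-0.606455, -4.370243)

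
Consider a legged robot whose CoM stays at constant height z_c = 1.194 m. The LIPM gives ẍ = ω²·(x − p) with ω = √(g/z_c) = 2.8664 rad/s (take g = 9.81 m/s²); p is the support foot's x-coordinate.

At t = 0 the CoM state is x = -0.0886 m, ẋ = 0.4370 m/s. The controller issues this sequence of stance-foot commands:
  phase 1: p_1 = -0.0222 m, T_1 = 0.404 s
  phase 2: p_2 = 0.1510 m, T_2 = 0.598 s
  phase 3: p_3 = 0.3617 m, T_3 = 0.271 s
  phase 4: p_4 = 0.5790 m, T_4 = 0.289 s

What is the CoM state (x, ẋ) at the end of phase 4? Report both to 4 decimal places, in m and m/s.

x = 1.1254, ẋ = 1.9847

phase 1: p=-0.0222, T=0.404, ωT=1.158026, cosh=1.748874, sinh=1.434768; start (x,ẋ)=(-0.088600, 0.437000) → end (x,ẋ)=(0.080414, 0.491180)
phase 2: p=0.1510, T=0.598, ωT=1.714107, cosh=2.865921, sinh=2.685796; start (x,ẋ)=(0.080414, 0.491180) → end (x,ẋ)=(0.408938, 0.864270)
phase 3: p=0.3617, T=0.271, ωT=0.776794, cosh=1.317184, sinh=0.857306; start (x,ẋ)=(0.408938, 0.864270) → end (x,ẋ)=(0.682414, 1.254484)
phase 4: p=0.5790, T=0.289, ωT=0.828390, cosh=1.363190, sinh=0.926438; start (x,ẋ)=(0.682414, 1.254484) → end (x,ẋ)=(1.125429, 1.984719)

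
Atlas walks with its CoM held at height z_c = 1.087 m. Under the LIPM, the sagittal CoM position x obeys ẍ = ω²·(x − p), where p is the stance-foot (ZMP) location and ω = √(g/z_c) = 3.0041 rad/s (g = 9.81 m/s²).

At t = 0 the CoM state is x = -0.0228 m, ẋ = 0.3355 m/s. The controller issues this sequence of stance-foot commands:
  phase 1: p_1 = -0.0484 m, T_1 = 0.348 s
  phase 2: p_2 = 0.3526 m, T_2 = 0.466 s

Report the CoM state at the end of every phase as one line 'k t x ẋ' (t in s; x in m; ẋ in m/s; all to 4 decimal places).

1 0.3480 0.1317 0.6320
2 0.8140 0.2782 0.0959

phase 1: p=-0.0484, T=0.348, ωT=1.045427, cosh=1.598077, sinh=1.246535; start (x,ẋ)=(-0.022800, 0.335500) → end (x,ẋ)=(0.131725, 0.632020)
phase 2: p=0.3526, T=0.466, ωT=1.399911, cosh=2.150728, sinh=1.904109; start (x,ẋ)=(0.131725, 0.632020) → end (x,ẋ)=(0.278155, 0.095866)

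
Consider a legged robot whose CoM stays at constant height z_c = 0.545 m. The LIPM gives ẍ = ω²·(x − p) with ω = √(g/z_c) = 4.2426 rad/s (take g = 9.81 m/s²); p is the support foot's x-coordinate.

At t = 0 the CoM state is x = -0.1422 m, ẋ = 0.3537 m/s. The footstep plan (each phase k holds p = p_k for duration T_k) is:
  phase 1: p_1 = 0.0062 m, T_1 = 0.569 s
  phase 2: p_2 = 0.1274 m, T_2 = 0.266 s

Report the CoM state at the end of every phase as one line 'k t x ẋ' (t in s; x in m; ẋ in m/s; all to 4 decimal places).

1 0.5690 -0.3677 -1.4982
2 0.8350 -1.2065 -5.4643

phase 1: p=0.0062, T=0.569, ωT=2.414039, cosh=5.634240, sinh=5.544787; start (x,ẋ)=(-0.142200, 0.353700) → end (x,ẋ)=(-0.367660, -1.498177)
phase 2: p=0.1274, T=0.266, ωT=1.128532, cosh=1.707311, sinh=1.383803; start (x,ẋ)=(-0.367660, -1.498177) → end (x,ẋ)=(-1.206479, -5.464311)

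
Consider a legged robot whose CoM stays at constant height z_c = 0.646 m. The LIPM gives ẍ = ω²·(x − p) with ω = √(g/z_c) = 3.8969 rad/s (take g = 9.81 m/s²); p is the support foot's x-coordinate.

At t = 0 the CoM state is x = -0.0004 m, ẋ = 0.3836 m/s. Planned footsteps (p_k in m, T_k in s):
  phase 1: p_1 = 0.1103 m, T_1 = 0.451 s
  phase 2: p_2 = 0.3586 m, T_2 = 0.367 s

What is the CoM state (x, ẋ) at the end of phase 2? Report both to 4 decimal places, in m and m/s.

phase 1: p=0.1103, T=0.451, ωT=1.757502, cosh=2.985205, sinh=2.812730; start (x,ẋ)=(-0.000400, 0.383600) → end (x,ẋ)=(0.056715, -0.068250)
phase 2: p=0.3586, T=0.367, ωT=1.430162, cosh=2.209324, sinh=1.970054; start (x,ẋ)=(0.056715, -0.068250) → end (x,ẋ)=(-0.342865, -2.468387)

x = -0.3429, ẋ = -2.4684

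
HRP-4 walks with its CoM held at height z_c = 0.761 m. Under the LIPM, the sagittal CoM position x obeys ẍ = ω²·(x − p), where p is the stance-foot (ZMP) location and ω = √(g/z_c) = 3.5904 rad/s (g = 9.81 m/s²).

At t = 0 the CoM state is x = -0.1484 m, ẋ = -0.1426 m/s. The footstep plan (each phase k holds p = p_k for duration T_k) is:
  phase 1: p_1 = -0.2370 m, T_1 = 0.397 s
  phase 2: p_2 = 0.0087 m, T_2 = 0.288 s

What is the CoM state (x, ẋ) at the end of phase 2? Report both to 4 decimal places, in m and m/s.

phase 1: p=-0.2370, T=0.397, ωT=1.425389, cosh=2.199945, sinh=1.959530; start (x,ẋ)=(-0.148400, -0.142600) → end (x,ẋ)=(-0.119912, 0.309633)
phase 2: p=0.0087, T=0.288, ωT=1.034035, cosh=1.583980, sinh=1.228411; start (x,ẋ)=(-0.119912, 0.309633) → end (x,ẋ)=(-0.089081, -0.076787)

x = -0.0891, ẋ = -0.0768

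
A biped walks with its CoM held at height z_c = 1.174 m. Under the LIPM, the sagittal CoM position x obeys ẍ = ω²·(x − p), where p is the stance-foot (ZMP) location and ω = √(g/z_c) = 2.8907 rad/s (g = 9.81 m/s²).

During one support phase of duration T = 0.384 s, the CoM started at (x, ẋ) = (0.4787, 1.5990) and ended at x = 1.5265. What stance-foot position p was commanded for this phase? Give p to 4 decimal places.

p = 0.0393

ωT = 2.8907·0.384 = 1.110029; cosh(ωT) = 1.681998, sinh(ωT) = 1.352448
x(T) = p + (x₀−p)·cosh(ωT) + (ẋ₀/ω)·sinh(ωT) ⇒ p·(1 − cosh) = x(T) − x₀·cosh − (ẋ₀/ω)·sinh
numerator   = 1.5265 − (0.4787)·1.681998 − (1.5990/2.8907)·1.352448 = -0.026783
denominator = 1 − 1.681998 = -0.681998
p = -0.026783 / -0.681998 = 0.0393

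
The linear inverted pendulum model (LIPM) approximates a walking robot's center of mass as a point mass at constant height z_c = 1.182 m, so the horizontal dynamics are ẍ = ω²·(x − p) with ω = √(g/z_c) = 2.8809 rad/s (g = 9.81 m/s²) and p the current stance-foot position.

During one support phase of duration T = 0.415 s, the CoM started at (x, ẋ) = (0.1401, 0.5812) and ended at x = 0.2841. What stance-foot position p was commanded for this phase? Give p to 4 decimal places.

ωT = 2.8809·0.415 = 1.195573; cosh(ωT) = 1.803992, sinh(ωT) = 1.501461
x(T) = p + (x₀−p)·cosh(ωT) + (ẋ₀/ω)·sinh(ωT) ⇒ p·(1 − cosh) = x(T) − x₀·cosh − (ẋ₀/ω)·sinh
numerator   = 0.2841 − (0.1401)·1.803992 − (0.5812/2.8809)·1.501461 = -0.271548
denominator = 1 − 1.803992 = -0.803992
p = -0.271548 / -0.803992 = 0.3377

p = 0.3377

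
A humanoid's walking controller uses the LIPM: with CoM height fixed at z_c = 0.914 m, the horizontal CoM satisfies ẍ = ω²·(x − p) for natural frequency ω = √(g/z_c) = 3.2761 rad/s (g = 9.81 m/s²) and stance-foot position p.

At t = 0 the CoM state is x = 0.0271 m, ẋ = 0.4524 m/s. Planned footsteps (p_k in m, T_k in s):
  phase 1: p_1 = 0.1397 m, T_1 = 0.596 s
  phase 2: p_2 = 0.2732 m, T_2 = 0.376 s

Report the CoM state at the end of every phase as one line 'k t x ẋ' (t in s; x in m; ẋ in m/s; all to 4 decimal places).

phase 1: p=0.1397, T=0.596, ωT=1.952556, cosh=3.594292, sinh=3.452381; start (x,ẋ)=(0.027100, 0.452400) → end (x,ẋ)=(0.211726, 0.352513)
phase 2: p=0.2732, T=0.376, ωT=1.231814, cosh=1.859601, sinh=1.567838; start (x,ẋ)=(0.211726, 0.352513) → end (x,ẋ)=(0.327584, 0.339776)

1 0.5960 0.2117 0.3525
2 0.9720 0.3276 0.3398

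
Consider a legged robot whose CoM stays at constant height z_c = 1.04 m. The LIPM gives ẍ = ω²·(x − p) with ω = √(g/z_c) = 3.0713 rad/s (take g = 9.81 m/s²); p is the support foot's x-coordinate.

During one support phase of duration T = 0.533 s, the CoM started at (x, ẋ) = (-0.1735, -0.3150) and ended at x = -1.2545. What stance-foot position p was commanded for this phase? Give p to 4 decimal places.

ωT = 3.0713·0.533 = 1.637003; cosh(ωT) = 2.667152, sinh(ωT) = 2.472590
x(T) = p + (x₀−p)·cosh(ωT) + (ẋ₀/ω)·sinh(ωT) ⇒ p·(1 − cosh) = x(T) − x₀·cosh − (ẋ₀/ω)·sinh
numerator   = -1.2545 − (-0.1735)·2.667152 − (-0.3150/3.0713)·2.472590 = -0.538154
denominator = 1 − 2.667152 = -1.667152
p = -0.538154 / -1.667152 = 0.3228

p = 0.3228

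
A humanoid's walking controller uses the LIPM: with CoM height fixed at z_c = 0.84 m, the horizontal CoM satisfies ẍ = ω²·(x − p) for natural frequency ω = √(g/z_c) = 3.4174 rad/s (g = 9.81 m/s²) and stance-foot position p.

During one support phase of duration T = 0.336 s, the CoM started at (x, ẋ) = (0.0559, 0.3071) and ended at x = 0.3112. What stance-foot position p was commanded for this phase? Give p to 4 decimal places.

ωT = 3.4174·0.336 = 1.148246; cosh(ωT) = 1.734926, sinh(ωT) = 1.417734
x(T) = p + (x₀−p)·cosh(ωT) + (ẋ₀/ω)·sinh(ωT) ⇒ p·(1 − cosh) = x(T) − x₀·cosh − (ẋ₀/ω)·sinh
numerator   = 0.3112 − (0.0559)·1.734926 − (0.3071/3.4174)·1.417734 = 0.086815
denominator = 1 − 1.734926 = -0.734926
p = 0.086815 / -0.734926 = -0.1181

p = -0.1181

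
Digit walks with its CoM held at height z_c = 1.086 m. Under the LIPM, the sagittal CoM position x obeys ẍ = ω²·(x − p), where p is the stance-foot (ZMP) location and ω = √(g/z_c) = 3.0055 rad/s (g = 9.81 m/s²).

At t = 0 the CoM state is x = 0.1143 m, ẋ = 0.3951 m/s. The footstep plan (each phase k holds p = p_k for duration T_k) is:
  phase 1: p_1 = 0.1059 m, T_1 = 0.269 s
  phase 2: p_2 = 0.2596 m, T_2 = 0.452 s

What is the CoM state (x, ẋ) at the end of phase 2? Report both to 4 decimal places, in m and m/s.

phase 1: p=0.1059, T=0.269, ωT=0.808480, cosh=1.345014, sinh=0.899479; start (x,ẋ)=(0.114300, 0.395100) → end (x,ẋ)=(0.235443, 0.554123)
phase 2: p=0.2596, T=0.452, ωT=1.358486, cosh=2.073674, sinh=1.816625; start (x,ẋ)=(0.235443, 0.554123) → end (x,ẋ)=(0.544436, 1.017176)

x = 0.5444, ẋ = 1.0172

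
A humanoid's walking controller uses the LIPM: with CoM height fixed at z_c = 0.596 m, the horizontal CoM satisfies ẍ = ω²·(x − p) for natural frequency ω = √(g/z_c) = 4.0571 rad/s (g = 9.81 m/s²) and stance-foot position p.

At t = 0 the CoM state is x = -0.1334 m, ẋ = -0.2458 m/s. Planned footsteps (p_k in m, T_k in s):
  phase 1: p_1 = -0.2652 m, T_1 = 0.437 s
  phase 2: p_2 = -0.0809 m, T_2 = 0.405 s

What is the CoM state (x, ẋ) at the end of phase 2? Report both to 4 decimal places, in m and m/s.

x = 0.5121, ẋ = 2.5250

phase 1: p=-0.2652, T=0.437, ωT=1.772953, cosh=3.029022, sinh=2.859192; start (x,ẋ)=(-0.133400, -0.245800) → end (x,ẋ)=(-0.039199, 0.784350)
phase 2: p=-0.0809, T=0.405, ωT=1.643126, cosh=2.682341, sinh=2.488966; start (x,ẋ)=(-0.039199, 0.784350) → end (x,ẋ)=(0.512141, 2.524985)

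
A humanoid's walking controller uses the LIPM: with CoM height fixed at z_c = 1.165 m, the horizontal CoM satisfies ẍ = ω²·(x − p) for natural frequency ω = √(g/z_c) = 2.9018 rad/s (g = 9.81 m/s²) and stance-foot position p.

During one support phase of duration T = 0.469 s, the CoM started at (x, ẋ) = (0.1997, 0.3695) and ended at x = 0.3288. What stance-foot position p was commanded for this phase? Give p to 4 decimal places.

p = 0.2951

ωT = 2.9018·0.469 = 1.360944; cosh(ωT) = 2.078146, sinh(ωT) = 1.821728
x(T) = p + (x₀−p)·cosh(ωT) + (ẋ₀/ω)·sinh(ωT) ⇒ p·(1 − cosh) = x(T) − x₀·cosh − (ẋ₀/ω)·sinh
numerator   = 0.3288 − (0.1997)·2.078146 − (0.3695/2.9018)·1.821728 = -0.318175
denominator = 1 − 2.078146 = -1.078146
p = -0.318175 / -1.078146 = 0.2951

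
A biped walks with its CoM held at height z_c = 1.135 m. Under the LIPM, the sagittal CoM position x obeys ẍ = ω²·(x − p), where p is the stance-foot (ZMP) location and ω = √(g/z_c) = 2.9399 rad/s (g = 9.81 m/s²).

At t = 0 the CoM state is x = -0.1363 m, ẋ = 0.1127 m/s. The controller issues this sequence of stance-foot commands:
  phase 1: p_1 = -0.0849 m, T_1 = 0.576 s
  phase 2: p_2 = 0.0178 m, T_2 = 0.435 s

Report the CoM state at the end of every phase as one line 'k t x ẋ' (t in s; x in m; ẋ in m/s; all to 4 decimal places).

phase 1: p=-0.0849, T=0.576, ωT=1.693382, cosh=2.810870, sinh=2.626973; start (x,ẋ)=(-0.136300, 0.112700) → end (x,ẋ)=(-0.128675, -0.080179)
phase 2: p=0.0178, T=0.435, ωT=1.278857, cosh=1.935442, sinh=1.657087; start (x,ẋ)=(-0.128675, -0.080179) → end (x,ẋ)=(-0.310887, -0.868758)

1 0.5760 -0.1287 -0.0802
2 1.0110 -0.3109 -0.8688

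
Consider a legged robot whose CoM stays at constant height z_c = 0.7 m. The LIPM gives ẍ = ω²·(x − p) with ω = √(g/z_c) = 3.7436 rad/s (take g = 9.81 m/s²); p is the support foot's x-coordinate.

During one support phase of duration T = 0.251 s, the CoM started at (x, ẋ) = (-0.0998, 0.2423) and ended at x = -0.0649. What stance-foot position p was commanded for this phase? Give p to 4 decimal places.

ωT = 3.7436·0.251 = 0.939644; cosh(ωT) = 1.474918, sinh(ωT) = 1.084151
x(T) = p + (x₀−p)·cosh(ωT) + (ẋ₀/ω)·sinh(ωT) ⇒ p·(1 − cosh) = x(T) − x₀·cosh − (ẋ₀/ω)·sinh
numerator   = -0.0649 − (-0.0998)·1.474918 − (0.2423/3.7436)·1.084151 = 0.012126
denominator = 1 − 1.474918 = -0.474918
p = 0.012126 / -0.474918 = -0.0255

p = -0.0255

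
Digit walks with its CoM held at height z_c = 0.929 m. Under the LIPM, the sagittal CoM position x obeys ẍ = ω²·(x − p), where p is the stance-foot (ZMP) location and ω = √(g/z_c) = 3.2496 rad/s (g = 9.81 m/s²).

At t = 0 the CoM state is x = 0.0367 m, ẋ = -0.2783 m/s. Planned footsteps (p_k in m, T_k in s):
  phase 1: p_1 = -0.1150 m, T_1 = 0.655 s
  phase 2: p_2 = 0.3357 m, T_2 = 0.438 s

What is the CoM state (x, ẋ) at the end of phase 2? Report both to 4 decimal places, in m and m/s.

phase 1: p=-0.1150, T=0.655, ωT=2.128488, cosh=4.260585, sinh=4.141568; start (x,ẋ)=(0.036700, -0.278300) → end (x,ẋ)=(0.176641, 0.855924)
phase 2: p=0.3357, T=0.438, ωT=1.423325, cosh=2.195905, sinh=1.954993; start (x,ẋ)=(0.176641, 0.855924) → end (x,ẋ)=(0.501356, 0.869038)

x = 0.5014, ẋ = 0.8690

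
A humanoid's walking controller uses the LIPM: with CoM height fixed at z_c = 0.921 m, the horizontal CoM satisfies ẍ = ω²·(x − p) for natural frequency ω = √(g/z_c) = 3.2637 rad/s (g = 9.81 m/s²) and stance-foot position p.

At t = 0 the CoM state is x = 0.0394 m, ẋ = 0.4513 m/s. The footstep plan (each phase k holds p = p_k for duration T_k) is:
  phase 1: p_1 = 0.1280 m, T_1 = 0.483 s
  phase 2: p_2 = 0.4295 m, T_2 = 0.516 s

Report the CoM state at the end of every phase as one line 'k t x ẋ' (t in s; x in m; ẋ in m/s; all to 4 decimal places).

phase 1: p=0.1280, T=0.483, ωT=1.576367, cosh=2.522037, sinh=2.315313; start (x,ẋ)=(0.039400, 0.451300) → end (x,ẋ)=(0.224706, 0.468691)
phase 2: p=0.4295, T=0.516, ωT=1.684069, cosh=2.786526, sinh=2.600908; start (x,ẋ)=(0.224706, 0.468691) → end (x,ẋ)=(0.232345, -0.432394)

1 0.4830 0.2247 0.4687
2 0.9990 0.2323 -0.4324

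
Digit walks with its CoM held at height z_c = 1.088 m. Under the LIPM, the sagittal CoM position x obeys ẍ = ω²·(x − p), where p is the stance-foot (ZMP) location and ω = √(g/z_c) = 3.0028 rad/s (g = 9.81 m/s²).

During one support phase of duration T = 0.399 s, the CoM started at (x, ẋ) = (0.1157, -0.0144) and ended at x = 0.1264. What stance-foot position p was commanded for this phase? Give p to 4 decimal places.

p = 0.0935

ωT = 3.0028·0.399 = 1.198117; cosh(ωT) = 1.807817, sinh(ωT) = 1.506055
x(T) = p + (x₀−p)·cosh(ωT) + (ẋ₀/ω)·sinh(ωT) ⇒ p·(1 − cosh) = x(T) − x₀·cosh − (ẋ₀/ω)·sinh
numerator   = 0.1264 − (0.1157)·1.807817 − (-0.0144/3.0028)·1.506055 = -0.075542
denominator = 1 − 1.807817 = -0.807817
p = -0.075542 / -0.807817 = 0.0935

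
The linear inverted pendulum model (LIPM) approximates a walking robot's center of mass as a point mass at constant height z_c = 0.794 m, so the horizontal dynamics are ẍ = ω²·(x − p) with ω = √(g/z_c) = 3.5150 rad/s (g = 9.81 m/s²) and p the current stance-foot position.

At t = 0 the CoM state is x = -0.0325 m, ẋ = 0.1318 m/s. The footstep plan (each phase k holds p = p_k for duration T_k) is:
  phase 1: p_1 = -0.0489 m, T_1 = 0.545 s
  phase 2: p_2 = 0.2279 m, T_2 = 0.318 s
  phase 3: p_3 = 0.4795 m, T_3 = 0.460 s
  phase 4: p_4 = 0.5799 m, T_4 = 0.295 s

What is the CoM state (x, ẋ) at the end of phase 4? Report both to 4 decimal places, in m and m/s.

x = 0.5597, ẋ = 0.1391

phase 1: p=-0.0489, T=0.545, ωT=1.915675, cosh=3.469382, sinh=3.322140; start (x,ẋ)=(-0.032500, 0.131800) → end (x,ẋ)=(0.132566, 0.648773)
phase 2: p=0.2279, T=0.318, ωT=1.117770, cosh=1.692518, sinh=1.365509; start (x,ẋ)=(0.132566, 0.648773) → end (x,ẋ)=(0.318582, 0.640480)
phase 3: p=0.4795, T=0.460, ωT=1.616900, cosh=2.617982, sinh=2.419468; start (x,ẋ)=(0.318582, 0.640480) → end (x,ẋ)=(0.499078, 0.308244)
phase 4: p=0.5799, T=0.295, ωT=1.036925, cosh=1.587537, sinh=1.232994; start (x,ẋ)=(0.499078, 0.308244) → end (x,ẋ)=(0.559718, 0.139068)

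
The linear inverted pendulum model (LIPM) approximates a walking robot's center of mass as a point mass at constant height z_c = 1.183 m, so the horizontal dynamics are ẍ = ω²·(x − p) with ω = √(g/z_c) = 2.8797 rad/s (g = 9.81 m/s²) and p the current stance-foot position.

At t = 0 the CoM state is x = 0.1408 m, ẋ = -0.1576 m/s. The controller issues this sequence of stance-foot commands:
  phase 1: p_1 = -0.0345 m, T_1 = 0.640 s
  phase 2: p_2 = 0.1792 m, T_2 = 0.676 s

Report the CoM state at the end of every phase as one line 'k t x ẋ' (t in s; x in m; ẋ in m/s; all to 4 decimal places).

1 0.6400 0.3644 1.0440
2 1.3160 2.0852 5.5617

phase 1: p=-0.0345, T=0.640, ωT=1.843008, cosh=3.236924, sinh=3.078583; start (x,ẋ)=(0.140800, -0.157600) → end (x,ẋ)=(0.364448, 1.043965)
phase 2: p=0.1792, T=0.676, ωT=1.946677, cosh=3.574060, sinh=3.431312; start (x,ẋ)=(0.364448, 1.043965) → end (x,ẋ)=(2.085226, 5.561658)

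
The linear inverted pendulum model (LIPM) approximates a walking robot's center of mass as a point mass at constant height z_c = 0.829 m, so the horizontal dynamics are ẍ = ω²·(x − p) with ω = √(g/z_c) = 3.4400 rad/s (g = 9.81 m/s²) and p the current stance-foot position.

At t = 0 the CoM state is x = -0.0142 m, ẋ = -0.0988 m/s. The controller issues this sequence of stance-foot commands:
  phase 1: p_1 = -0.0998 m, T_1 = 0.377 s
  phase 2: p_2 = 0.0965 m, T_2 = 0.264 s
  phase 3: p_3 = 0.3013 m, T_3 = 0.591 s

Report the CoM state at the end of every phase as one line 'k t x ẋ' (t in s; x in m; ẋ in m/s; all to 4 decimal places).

phase 1: p=-0.0998, T=0.377, ωT=1.296880, cosh=1.965625, sinh=1.692241; start (x,ẋ)=(-0.014200, -0.098800) → end (x,ẋ)=(0.019855, 0.304100)
phase 2: p=0.0965, T=0.264, ωT=0.908160, cosh=1.441511, sinh=1.038245; start (x,ẋ)=(0.019855, 0.304100) → end (x,ẋ)=(0.077797, 0.164621)
phase 3: p=0.3013, T=0.591, ωT=2.033040, cosh=3.884103, sinh=3.753166; start (x,ẋ)=(0.077797, 0.164621) → end (x,ẋ)=(-0.387200, -2.246216)

1 0.3770 0.0199 0.3041
2 0.6410 0.0778 0.1646
3 1.2320 -0.3872 -2.2462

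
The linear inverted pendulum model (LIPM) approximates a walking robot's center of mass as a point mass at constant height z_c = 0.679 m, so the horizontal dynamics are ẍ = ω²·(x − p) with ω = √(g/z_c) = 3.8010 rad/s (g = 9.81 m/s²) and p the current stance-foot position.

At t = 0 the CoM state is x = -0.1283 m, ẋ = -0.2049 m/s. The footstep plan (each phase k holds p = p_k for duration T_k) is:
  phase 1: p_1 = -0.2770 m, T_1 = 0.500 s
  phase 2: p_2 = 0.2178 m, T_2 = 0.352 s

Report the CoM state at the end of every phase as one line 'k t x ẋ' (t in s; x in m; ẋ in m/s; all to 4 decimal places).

phase 1: p=-0.2770, T=0.500, ωT=1.900500, cosh=3.419366, sinh=3.269872; start (x,ẋ)=(-0.128300, -0.204900) → end (x,ẋ)=(0.055191, 1.147532)
phase 2: p=0.2178, T=0.352, ωT=1.337952, cosh=2.036806, sinh=1.774424; start (x,ẋ)=(0.055191, 1.147532) → end (x,ẋ)=(0.422301, 1.240572)

1 0.5000 0.0552 1.1475
2 0.8520 0.4223 1.2406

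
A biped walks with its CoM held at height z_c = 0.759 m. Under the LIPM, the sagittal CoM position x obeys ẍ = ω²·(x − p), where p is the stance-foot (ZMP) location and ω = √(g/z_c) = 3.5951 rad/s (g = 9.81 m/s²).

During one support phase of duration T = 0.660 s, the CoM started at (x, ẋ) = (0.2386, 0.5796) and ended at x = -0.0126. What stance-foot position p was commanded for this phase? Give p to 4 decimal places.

ωT = 3.5951·0.660 = 2.372766; cosh(ωT) = 5.410122, sinh(ωT) = 5.316900
x(T) = p + (x₀−p)·cosh(ωT) + (ẋ₀/ω)·sinh(ωT) ⇒ p·(1 − cosh) = x(T) − x₀·cosh − (ẋ₀/ω)·sinh
numerator   = -0.0126 − (0.2386)·5.410122 − (0.5796/3.5951)·5.316900 = -2.160643
denominator = 1 − 5.410122 = -4.410122
p = -2.160643 / -4.410122 = 0.4899

p = 0.4899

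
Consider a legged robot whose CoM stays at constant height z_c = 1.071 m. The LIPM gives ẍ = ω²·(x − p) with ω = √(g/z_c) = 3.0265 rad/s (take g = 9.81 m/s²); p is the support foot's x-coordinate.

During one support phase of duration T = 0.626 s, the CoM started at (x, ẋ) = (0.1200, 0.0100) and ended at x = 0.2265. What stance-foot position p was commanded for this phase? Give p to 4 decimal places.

ωT = 3.0265·0.626 = 1.894589; cosh(ωT) = 3.400097, sinh(ωT) = 3.249717
x(T) = p + (x₀−p)·cosh(ωT) + (ẋ₀/ω)·sinh(ωT) ⇒ p·(1 − cosh) = x(T) − x₀·cosh − (ẋ₀/ω)·sinh
numerator   = 0.2265 − (0.1200)·3.400097 − (0.0100/3.0265)·3.249717 = -0.192249
denominator = 1 − 3.400097 = -2.400097
p = -0.192249 / -2.400097 = 0.0801

p = 0.0801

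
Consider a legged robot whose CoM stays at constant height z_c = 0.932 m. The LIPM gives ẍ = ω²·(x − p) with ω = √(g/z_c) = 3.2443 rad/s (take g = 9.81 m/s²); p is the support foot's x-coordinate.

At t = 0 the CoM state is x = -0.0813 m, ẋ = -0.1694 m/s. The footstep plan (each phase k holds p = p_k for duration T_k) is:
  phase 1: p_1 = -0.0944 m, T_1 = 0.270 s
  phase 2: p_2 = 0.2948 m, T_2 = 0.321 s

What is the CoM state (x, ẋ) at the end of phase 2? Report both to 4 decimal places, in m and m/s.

x = -0.4535, ẋ = -2.0131

phase 1: p=-0.0944, T=0.270, ωT=0.875961, cosh=1.408822, sinh=0.992360; start (x,ẋ)=(-0.081300, -0.169400) → end (x,ẋ)=(-0.127760, -0.196479)
phase 2: p=0.2948, T=0.321, ωT=1.041420, cosh=1.593096, sinh=1.240143; start (x,ẋ)=(-0.127760, -0.196479) → end (x,ẋ)=(-0.453483, -2.013136)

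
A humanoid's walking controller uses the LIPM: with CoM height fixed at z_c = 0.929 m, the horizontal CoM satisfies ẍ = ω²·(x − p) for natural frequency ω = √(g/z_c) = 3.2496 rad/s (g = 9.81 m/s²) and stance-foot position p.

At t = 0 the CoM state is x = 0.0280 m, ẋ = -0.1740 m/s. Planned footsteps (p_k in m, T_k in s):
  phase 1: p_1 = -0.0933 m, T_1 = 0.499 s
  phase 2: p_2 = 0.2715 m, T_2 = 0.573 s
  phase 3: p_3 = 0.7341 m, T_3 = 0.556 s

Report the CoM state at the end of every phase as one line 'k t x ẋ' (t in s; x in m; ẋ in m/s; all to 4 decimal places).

1 0.4990 0.0954 0.5010
2 1.0720 0.1754 -0.1456
3 1.6280 -1.1461 -5.8358

phase 1: p=-0.0933, T=0.499, ωT=1.621550, cosh=2.629261, sinh=2.431669; start (x,ẋ)=(0.028000, -0.174000) → end (x,ẋ)=(0.095426, 0.501015)
phase 2: p=0.2715, T=0.573, ωT=1.862021, cosh=3.296045, sinh=3.140686; start (x,ẋ)=(0.095426, 0.501015) → end (x,ẋ)=(0.175374, -0.145642)
phase 3: p=0.7341, T=0.556, ωT=1.806778, cosh=3.127486, sinh=2.963303; start (x,ẋ)=(0.175374, -0.145642) → end (x,ẋ)=(-1.146118, -5.835774)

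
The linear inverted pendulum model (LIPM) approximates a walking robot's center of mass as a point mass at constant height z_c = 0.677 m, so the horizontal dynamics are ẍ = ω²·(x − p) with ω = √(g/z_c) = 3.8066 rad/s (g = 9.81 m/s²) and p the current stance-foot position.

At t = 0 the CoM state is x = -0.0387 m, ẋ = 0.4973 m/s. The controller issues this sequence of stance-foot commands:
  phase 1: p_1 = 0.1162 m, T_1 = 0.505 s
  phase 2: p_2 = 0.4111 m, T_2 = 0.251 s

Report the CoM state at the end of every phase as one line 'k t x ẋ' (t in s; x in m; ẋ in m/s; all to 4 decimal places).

phase 1: p=0.1162, T=0.505, ωT=1.922333, cosh=3.491578, sinh=3.345313; start (x,ẋ)=(-0.038700, 0.497300) → end (x,ẋ)=(0.012391, -0.236176)
phase 2: p=0.4111, T=0.251, ωT=0.955457, cosh=1.492247, sinh=1.107610; start (x,ẋ)=(0.012391, -0.236176) → end (x,ẋ)=(-0.252592, -2.033481)

1 0.5050 0.0124 -0.2362
2 0.7560 -0.2526 -2.0335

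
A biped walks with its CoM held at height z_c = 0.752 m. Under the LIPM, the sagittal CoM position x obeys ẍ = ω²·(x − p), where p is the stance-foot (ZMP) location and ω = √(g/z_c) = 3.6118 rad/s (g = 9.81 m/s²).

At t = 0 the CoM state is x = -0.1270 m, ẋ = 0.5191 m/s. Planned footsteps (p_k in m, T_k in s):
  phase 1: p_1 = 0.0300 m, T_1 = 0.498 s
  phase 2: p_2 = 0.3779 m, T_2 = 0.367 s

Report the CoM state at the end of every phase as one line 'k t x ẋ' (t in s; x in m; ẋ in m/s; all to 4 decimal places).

phase 1: p=0.0300, T=0.498, ωT=1.798676, cosh=3.103582, sinh=2.938064; start (x,ẋ)=(-0.127000, 0.519100) → end (x,ẋ)=(-0.034994, -0.054967)
phase 2: p=0.3779, T=0.367, ωT=1.325531, cosh=2.014922, sinh=1.749260; start (x,ẋ)=(-0.034994, -0.054967) → end (x,ẋ)=(-0.480671, -2.719410)

1 0.4980 -0.0350 -0.0550
2 0.8650 -0.4807 -2.7194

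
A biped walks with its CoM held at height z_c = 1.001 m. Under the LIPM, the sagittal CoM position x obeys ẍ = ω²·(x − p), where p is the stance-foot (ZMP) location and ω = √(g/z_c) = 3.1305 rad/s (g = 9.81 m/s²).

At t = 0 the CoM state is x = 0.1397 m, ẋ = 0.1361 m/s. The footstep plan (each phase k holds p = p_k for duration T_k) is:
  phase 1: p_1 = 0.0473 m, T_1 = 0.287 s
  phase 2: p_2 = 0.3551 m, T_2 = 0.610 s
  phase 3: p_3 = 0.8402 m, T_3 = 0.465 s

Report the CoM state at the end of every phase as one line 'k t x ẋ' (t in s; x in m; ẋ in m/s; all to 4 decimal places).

1 0.2870 0.2241 0.4911
2 0.8970 0.4211 0.3402
3 1.3620 0.1133 -1.8902

phase 1: p=0.0473, T=0.287, ωT=0.898453, cosh=1.431501, sinh=1.024302; start (x,ẋ)=(0.139700, 0.136100) → end (x,ẋ)=(0.224103, 0.491115)
phase 2: p=0.3551, T=0.610, ωT=1.909605, cosh=3.449280, sinh=3.301141; start (x,ẋ)=(0.224103, 0.491115) → end (x,ẋ)=(0.421139, 0.340237)
phase 3: p=0.8402, T=0.465, ωT=1.455683, cosh=2.260325, sinh=2.027084; start (x,ẋ)=(0.421139, 0.340237) → end (x,ẋ)=(0.113298, -1.890226)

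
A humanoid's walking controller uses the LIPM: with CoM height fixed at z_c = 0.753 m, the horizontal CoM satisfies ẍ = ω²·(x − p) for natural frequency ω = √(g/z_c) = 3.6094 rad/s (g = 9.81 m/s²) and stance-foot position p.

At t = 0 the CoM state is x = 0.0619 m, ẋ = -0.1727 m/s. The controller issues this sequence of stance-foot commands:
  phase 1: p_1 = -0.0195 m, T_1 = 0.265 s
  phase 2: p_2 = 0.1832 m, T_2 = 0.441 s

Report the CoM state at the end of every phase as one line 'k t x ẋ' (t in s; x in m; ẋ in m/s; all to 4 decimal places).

phase 1: p=-0.0195, T=0.265, ωT=0.956491, cosh=1.493393, sinh=1.109155; start (x,ẋ)=(0.061900, -0.172700) → end (x,ẋ)=(0.048992, 0.067966)
phase 2: p=0.1832, T=0.441, ωT=1.591745, cosh=2.557943, sinh=2.354373; start (x,ẋ)=(0.048992, 0.067966) → end (x,ẋ)=(-0.115762, -0.966627)

1 0.2650 0.0490 0.0680
2 0.7060 -0.1158 -0.9666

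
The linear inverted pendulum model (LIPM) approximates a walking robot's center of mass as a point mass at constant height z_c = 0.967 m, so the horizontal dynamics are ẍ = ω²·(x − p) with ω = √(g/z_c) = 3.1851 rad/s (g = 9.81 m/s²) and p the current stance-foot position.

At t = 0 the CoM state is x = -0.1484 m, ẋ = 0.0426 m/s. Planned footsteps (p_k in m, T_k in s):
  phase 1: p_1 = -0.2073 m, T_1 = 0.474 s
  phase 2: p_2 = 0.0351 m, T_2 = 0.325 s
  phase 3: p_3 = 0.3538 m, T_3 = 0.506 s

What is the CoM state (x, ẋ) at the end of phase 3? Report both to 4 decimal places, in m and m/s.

phase 1: p=-0.2073, T=0.474, ωT=1.509737, cosh=2.373255, sinh=2.152287; start (x,ẋ)=(-0.148400, 0.042600) → end (x,ẋ)=(-0.038729, 0.504875)
phase 2: p=0.0351, T=0.325, ωT=1.035157, cosh=1.585360, sinh=1.230190; start (x,ẋ)=(-0.038729, 0.504875) → end (x,ẋ)=(0.113054, 0.511126)
phase 3: p=0.3538, T=0.506, ωT=1.611661, cosh=2.605341, sinh=2.405785; start (x,ẋ)=(0.113054, 0.511126) → end (x,ẋ)=(0.112640, -0.513100)

x = 0.1126, ẋ = -0.5131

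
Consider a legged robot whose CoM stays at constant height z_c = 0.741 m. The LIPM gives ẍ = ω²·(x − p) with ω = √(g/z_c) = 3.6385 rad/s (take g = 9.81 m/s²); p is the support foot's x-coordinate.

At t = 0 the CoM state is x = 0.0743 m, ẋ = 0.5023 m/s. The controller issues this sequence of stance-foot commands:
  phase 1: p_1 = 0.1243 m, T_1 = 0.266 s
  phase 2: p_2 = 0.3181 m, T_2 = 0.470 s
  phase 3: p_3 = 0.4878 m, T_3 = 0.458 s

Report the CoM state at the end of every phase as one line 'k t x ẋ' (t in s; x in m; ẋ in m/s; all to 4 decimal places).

1 0.2660 0.2045 0.5516
2 0.7360 0.3991 0.4693
3 1.1940 0.5738 0.4627

phase 1: p=0.1243, T=0.266, ωT=0.967841, cosh=1.506079, sinh=1.126176; start (x,ẋ)=(0.074300, 0.502300) → end (x,ẋ)=(0.204466, 0.551624)
phase 2: p=0.3181, T=0.470, ωT=1.710095, cosh=2.855168, sinh=2.674319; start (x,ẋ)=(0.204466, 0.551624) → end (x,ẋ)=(0.399103, 0.469264)
phase 3: p=0.4878, T=0.458, ωT=1.666433, cosh=2.741086, sinh=2.552167; start (x,ẋ)=(0.399103, 0.469264) → end (x,ẋ)=(0.573833, 0.462652)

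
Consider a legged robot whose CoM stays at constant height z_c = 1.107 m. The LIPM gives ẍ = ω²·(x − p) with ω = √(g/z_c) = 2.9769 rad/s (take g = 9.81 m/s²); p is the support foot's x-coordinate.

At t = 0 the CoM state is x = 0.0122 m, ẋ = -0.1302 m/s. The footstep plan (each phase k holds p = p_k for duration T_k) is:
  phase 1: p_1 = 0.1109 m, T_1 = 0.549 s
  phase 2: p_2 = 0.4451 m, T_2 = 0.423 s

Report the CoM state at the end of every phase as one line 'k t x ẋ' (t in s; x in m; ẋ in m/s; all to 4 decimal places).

1 0.5490 -0.2595 -1.0708
2 0.9720 -1.4785 -5.4349

phase 1: p=0.1109, T=0.549, ωT=1.634318, cosh=2.660523, sinh=2.465438; start (x,ẋ)=(0.012200, -0.130200) → end (x,ẋ)=(-0.259524, -1.070795)
phase 2: p=0.4451, T=0.423, ωT=1.259229, cosh=1.903288, sinh=1.619415; start (x,ẋ)=(-0.259524, -1.070795) → end (x,ẋ)=(-1.478508, -5.434909)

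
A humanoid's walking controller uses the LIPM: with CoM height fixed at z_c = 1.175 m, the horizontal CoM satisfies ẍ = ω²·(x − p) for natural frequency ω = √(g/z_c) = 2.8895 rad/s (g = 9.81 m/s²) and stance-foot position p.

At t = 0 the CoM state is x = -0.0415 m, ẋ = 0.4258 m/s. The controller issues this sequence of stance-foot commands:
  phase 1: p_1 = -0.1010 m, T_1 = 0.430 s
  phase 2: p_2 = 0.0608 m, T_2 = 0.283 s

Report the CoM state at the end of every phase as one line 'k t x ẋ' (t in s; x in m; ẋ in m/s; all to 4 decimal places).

phase 1: p=-0.1010, T=0.430, ωT=1.242485, cosh=1.876439, sinh=1.587773; start (x,ẋ)=(-0.041500, 0.425800) → end (x,ẋ)=(0.244624, 1.071966)
phase 2: p=0.0608, T=0.283, ωT=0.817728, cosh=1.353391, sinh=0.911958; start (x,ẋ)=(0.244624, 1.071966) → end (x,ẋ)=(0.647910, 1.935184)

1 0.4300 0.2446 1.0720
2 0.7130 0.6479 1.9352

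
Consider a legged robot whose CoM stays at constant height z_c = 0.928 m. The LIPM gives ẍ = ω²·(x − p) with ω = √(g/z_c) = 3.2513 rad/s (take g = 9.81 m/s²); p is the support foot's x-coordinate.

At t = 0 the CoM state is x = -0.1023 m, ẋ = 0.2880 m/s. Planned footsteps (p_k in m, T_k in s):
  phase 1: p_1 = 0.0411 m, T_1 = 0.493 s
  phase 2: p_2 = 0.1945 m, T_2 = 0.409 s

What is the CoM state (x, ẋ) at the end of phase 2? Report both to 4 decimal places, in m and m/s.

x = -0.6366, ẋ = -2.5301

phase 1: p=0.0411, T=0.493, ωT=1.602891, cosh=2.584343, sinh=2.383029; start (x,ẋ)=(-0.102300, 0.288000) → end (x,ẋ)=(-0.118406, -0.366764)
phase 2: p=0.1945, T=0.409, ωT=1.329782, cosh=2.022377, sinh=1.757842; start (x,ẋ)=(-0.118406, -0.366764) → end (x,ẋ)=(-0.636608, -2.530079)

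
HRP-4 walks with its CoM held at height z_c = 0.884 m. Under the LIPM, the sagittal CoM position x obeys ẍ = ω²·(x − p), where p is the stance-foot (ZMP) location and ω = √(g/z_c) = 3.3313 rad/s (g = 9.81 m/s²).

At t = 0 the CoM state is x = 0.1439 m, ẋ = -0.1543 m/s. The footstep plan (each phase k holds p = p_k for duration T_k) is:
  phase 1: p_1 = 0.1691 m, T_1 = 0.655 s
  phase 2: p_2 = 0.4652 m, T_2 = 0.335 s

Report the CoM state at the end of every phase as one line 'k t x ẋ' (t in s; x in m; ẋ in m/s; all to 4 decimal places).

phase 1: p=0.1691, T=0.655, ωT=2.182002, cosh=4.488423, sinh=4.375607; start (x,ẋ)=(0.143900, -0.154300) → end (x,ẋ)=(-0.146679, -1.059890)
phase 2: p=0.4652, T=0.335, ωT=1.115986, cosh=1.690084, sinh=1.362491; start (x,ẋ)=(-0.146679, -1.059890) → end (x,ẋ)=(-1.002418, -4.568540)

1 0.6550 -0.1467 -1.0599
2 0.9900 -1.0024 -4.5685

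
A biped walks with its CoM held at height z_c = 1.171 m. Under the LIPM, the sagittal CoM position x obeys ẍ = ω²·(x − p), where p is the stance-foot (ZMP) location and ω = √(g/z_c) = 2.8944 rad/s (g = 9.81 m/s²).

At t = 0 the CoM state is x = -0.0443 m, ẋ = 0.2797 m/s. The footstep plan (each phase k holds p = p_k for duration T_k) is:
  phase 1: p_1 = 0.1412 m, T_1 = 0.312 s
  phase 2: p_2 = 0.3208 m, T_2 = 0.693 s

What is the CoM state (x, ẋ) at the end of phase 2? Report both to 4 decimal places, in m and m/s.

phase 1: p=0.1412, T=0.312, ωT=0.903053, cosh=1.436227, sinh=1.030896; start (x,ẋ)=(-0.044300, 0.279700) → end (x,ẋ)=(-0.025600, -0.151787)
phase 2: p=0.3208, T=0.693, ωT=2.005819, cosh=3.783365, sinh=3.648815; start (x,ẋ)=(-0.025600, -0.151787) → end (x,ẋ)=(-1.181106, -4.232637)

x = -1.1811, ẋ = -4.2326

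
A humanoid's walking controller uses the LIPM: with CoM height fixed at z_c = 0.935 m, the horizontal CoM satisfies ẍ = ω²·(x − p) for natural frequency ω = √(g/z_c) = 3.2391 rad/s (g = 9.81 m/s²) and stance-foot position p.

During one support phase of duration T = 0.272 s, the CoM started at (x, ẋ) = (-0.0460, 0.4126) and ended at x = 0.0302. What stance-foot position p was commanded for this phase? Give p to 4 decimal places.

p = 0.0775

ωT = 3.2391·0.272 = 0.881035; cosh(ωT) = 1.413875, sinh(ωT) = 0.999522
x(T) = p + (x₀−p)·cosh(ωT) + (ẋ₀/ω)·sinh(ωT) ⇒ p·(1 − cosh) = x(T) − x₀·cosh − (ẋ₀/ω)·sinh
numerator   = 0.0302 − (-0.0460)·1.413875 − (0.4126/3.2391)·0.999522 = -0.032082
denominator = 1 − 1.413875 = -0.413875
p = -0.032082 / -0.413875 = 0.0775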